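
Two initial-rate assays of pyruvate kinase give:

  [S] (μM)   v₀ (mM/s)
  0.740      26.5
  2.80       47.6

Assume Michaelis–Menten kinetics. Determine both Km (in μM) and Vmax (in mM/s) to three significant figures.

In reciprocal form, 1/v = (Km/Vmax)·(1/[S]) + 1/Vmax. The two points give (1/[S], 1/v) = (1.351, 0.03774) and (0.3571, 0.02101).
Slope = (0.03774 − 0.02101)/(1.351 − 0.3571) = 0.01682; intercept = 0.03774 − 0.01682×1.351 = 0.01500.
Vmax = 1/intercept = 66.7 mM/s; Km = slope × Vmax = 0.01682 × 66.7 = 1.12 μM.

Km = 1.12 μM; Vmax = 66.7 mM/s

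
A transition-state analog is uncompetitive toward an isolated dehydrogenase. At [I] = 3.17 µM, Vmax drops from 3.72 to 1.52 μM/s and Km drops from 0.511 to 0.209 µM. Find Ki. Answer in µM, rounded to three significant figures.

Uncompetitive: Vmax,app = Vmax/α (and Km,app = Km/α) with α = 1 + [I]/Ki.
α = Vmax/Vmax,app = 3.72/1.52 = 2.447.
Ki = [I]/(α − 1) = 3.17/1.447 = 2.19 µM.

2.19 µM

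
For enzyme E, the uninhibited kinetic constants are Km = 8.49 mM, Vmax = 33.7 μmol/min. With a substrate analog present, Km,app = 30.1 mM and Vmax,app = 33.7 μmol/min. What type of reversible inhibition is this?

Km increases (8.49 → 30.1 mM) while Vmax is unchanged — the hallmark of competitive inhibition.

competitive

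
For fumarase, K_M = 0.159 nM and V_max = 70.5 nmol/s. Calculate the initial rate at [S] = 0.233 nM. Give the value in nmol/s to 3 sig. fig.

[S]/(Km+[S]) = 0.233/0.3920 = 0.5944, the fractional saturation.
v = 0.5944 × Vmax = 0.5944 × 70.5 = 41.9 nmol/s.

41.9 nmol/s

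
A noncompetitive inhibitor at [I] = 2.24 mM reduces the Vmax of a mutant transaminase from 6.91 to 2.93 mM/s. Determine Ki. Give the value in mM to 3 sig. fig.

1.65 mM

Noncompetitive: Vmax,app = Vmax/α with α = 1 + [I]/Ki.
α = Vmax/Vmax,app = 6.91/2.93 = 2.358.
Since α = 1 + [I]/Ki, [I]/Ki = 2.358 − 1 = 1.358 and Ki = 2.24/1.358 = 1.65 mM.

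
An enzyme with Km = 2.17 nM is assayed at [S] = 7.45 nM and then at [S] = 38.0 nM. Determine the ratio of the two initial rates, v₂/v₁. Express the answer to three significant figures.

1.22

The fractional saturations are [S]/(Km+[S]) = 7.45/9.620 = 0.7744 and 38.0/40.17 = 0.9460.
v₂/v₁ is just their ratio: 0.9460/0.7744 = 1.22.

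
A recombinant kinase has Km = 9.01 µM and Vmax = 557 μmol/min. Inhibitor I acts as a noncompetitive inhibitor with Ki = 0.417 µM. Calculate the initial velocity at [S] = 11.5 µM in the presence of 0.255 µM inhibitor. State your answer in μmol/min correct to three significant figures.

With α = 1 + [I]/Ki = 1 + 0.255/0.417 = 1.612, the noncompetitive rate law is v = (Vmax/α)·[S] / (Km + [S]).
v = (557/1.612)×11.5 / (9.01 + 11.5) = 3975/20.51 = 194 μmol/min.

194 μmol/min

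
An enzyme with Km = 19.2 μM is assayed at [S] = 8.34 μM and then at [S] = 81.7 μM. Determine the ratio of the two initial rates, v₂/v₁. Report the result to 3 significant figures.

The fractional saturations are [S]/(Km+[S]) = 8.34/27.54 = 0.3028 and 81.7/100.9 = 0.8097.
v₂/v₁ is just their ratio: 0.8097/0.3028 = 2.67.

2.67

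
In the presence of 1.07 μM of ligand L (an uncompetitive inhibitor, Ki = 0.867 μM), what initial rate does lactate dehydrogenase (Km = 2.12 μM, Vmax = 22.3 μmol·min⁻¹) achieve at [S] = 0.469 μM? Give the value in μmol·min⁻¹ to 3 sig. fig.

3.30 μmol·min⁻¹

α = 1 + [I]/Ki = 1 + 1.07/0.867 = 2.234.
For an uncompetitive inhibitor, both parameters are divided by α, giving Vmax/α and Km/α: Km,app = 0.949 μM, Vmax,app = 9.98 μmol·min⁻¹.
v = Vmax,app·[S]/(Km,app + [S]) = 9.98 × 0.469/(0.949 + 0.469) = 3.30 μmol·min⁻¹.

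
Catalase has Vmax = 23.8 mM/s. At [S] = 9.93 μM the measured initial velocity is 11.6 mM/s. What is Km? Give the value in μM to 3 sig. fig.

From v = Vmax[S]/(Km+[S]), Km = [S](Vmax − v)/v.
Km = 9.93 × (23.8 − 11.6) / 11.6 = 121.1/11.6 = 10.4 μM.

10.4 μM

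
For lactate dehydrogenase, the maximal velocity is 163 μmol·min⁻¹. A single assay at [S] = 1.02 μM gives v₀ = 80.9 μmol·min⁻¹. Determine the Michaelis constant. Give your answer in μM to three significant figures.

v/Vmax = 80.9/163 = 0.4963 = [S]/(Km+[S]).
So Km + [S] = [S]/0.4963 = 2.055 μM, giving Km = 2.055 − 1.02 = 1.04 μM.

1.04 μM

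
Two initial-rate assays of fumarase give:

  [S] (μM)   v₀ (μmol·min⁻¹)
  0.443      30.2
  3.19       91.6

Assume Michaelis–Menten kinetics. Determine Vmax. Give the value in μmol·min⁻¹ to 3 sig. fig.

From v = Vmax[S]/(Km+[S]), each point gives Vmax = v(Km+[S])/[S].
Equating: 30.2(Km+0.443)/0.443 = 91.6(Km+3.19)/3.19.
68.17·Km + 30.2 = 28.71·Km + 91.6, so (68.17 − 28.71)·Km = 91.6 − 30.2.
Km = 61.40/39.46 = 1.56 μM; then Vmax = 30.2(1.56+0.443)/0.443 = 136 μmol·min⁻¹.

136 μmol·min⁻¹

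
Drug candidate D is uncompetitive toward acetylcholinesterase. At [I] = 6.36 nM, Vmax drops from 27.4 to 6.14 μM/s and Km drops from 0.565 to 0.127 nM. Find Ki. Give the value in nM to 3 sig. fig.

1.84 nM

Uncompetitive: Vmax,app = Vmax/α (and Km,app = Km/α) with α = 1 + [I]/Ki.
α = Vmax/Vmax,app = 27.4/6.14 = 4.463.
Since α = 1 + [I]/Ki, [I]/Ki = 4.463 − 1 = 3.463 and Ki = 6.36/3.463 = 1.84 nM.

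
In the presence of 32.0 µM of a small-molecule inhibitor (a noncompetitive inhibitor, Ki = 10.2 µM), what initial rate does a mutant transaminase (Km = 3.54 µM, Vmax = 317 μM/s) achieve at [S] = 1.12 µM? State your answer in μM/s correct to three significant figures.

α = 1 + [I]/Ki = 1 + 32.0/10.2 = 4.137.
For a noncompetitive inhibitor, Vmax is reduced to Vmax/α while Km is unchanged: Km,app = 3.54 µM, Vmax,app = 76.6 μM/s.
v = Vmax,app·[S]/(Km,app + [S]) = 76.6 × 1.12/(3.54 + 1.12) = 18.4 μM/s.

18.4 μM/s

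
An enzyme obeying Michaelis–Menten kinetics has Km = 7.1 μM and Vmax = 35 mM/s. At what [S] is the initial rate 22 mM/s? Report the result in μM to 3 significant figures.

12.0 μM

The required fractional saturation is v/Vmax = 22/35 = 0.6286.
Then [S]/(Km+[S]) = 0.6286 ⇒ [S] = 7.1 × 0.6286/(1 − 0.6286) = 12.0 μM.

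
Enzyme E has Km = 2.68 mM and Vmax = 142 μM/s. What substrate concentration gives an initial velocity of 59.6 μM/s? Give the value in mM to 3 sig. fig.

1.94 mM

Rearranging v = Vmax[S]/(Km+[S]) gives [S] = Km·v/(Vmax − v).
[S] = 2.68 × 59.6 / (142 − 59.6) = 159.7/82.40 = 1.94 mM.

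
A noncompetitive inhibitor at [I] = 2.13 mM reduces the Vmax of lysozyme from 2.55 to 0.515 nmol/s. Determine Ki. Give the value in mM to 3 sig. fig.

0.539 mM

Noncompetitive: Vmax,app = Vmax/α with α = 1 + [I]/Ki.
α = Vmax/Vmax,app = 2.55/0.515 = 4.951.
Ki = [I]/(α − 1) = 2.13/3.951 = 0.539 mM.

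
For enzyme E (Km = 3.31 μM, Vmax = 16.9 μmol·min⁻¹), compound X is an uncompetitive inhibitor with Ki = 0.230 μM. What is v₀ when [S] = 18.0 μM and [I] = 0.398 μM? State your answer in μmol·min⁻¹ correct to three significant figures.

With α = 1 + [I]/Ki = 1 + 0.398/0.230 = 2.730, the uncompetitive rate law is v = (Vmax/α)·[S] / (Km/α + [S]).
v = (16.9/2.730)×18.0 / (3.31/2.730 + 18.0) = 111.4/19.21 = 5.80 μmol·min⁻¹.

5.80 μmol·min⁻¹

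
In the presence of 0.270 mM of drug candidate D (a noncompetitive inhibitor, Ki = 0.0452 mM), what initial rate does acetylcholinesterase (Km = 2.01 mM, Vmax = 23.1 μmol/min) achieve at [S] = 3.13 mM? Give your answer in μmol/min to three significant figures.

2.02 μmol/min

α = 1 + [I]/Ki = 1 + 0.270/0.0452 = 6.973.
For a noncompetitive inhibitor, Vmax is reduced to Vmax/α while Km is unchanged: Km,app = 2.01 mM, Vmax,app = 3.31 μmol/min.
v = Vmax,app·[S]/(Km,app + [S]) = 3.31 × 3.13/(2.01 + 3.13) = 2.02 μmol/min.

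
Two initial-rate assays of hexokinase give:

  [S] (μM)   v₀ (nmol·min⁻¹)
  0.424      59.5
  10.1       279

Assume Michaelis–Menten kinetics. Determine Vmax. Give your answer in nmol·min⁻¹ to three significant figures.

333 nmol·min⁻¹

In reciprocal form, 1/v = (Km/Vmax)·(1/[S]) + 1/Vmax. The two points give (1/[S], 1/v) = (2.358, 0.01681) and (0.09901, 0.003584).
Slope = (0.01681 − 0.003584)/(2.358 − 0.09901) = 0.005852; intercept = 0.01681 − 0.005852×2.358 = 0.003005.
Vmax = 1/intercept = 333 nmol·min⁻¹; Km = slope × Vmax = 0.005852 × 333 = 1.95 μM.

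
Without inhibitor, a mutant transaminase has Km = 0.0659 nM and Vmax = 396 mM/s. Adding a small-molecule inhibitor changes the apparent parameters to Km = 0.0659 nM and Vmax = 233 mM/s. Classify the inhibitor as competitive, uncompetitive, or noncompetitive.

noncompetitive

Vmax decreases (396 → 233 mM/s) while Km is unchanged — pure noncompetitive inhibition.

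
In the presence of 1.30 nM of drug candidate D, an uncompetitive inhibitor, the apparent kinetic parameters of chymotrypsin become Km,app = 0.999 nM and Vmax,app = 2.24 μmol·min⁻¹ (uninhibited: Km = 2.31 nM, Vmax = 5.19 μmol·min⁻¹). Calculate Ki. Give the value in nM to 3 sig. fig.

0.987 nM

Uncompetitive: Vmax,app = Vmax/α (and Km,app = Km/α) with α = 1 + [I]/Ki.
α = Vmax/Vmax,app = 5.19/2.24 = 2.317.
Since α = 1 + [I]/Ki, [I]/Ki = 2.317 − 1 = 1.317 and Ki = 1.30/1.317 = 0.987 nM.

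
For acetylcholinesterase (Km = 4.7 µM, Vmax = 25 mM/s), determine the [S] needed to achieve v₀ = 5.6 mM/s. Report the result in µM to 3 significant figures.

Rearranging v = Vmax[S]/(Km+[S]) gives [S] = Km·v/(Vmax − v).
[S] = 4.7 × 5.6 / (25 − 5.6) = 26.32/19.40 = 1.36 µM.

1.36 µM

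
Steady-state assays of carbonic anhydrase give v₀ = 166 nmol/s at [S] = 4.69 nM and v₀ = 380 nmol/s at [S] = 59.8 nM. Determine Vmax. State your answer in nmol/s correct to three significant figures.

From v = Vmax[S]/(Km+[S]), each point gives Vmax = v(Km+[S])/[S].
Equating: 166(Km+4.69)/4.69 = 380(Km+59.8)/59.8.
35.39·Km + 166 = 6.355·Km + 380, so (35.39 − 6.355)·Km = 380 − 166.
Km = 214.0/29.04 = 7.37 nM; then Vmax = 166(7.37+4.69)/4.69 = 427 nmol/s.

427 nmol/s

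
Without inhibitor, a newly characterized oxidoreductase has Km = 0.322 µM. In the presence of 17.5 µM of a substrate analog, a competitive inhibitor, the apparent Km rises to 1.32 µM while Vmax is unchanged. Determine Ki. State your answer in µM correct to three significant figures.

5.65 µM

Competitive: Km,app = α·Km with α = 1 + [I]/Ki.
α = Km,app/Km = 1.32/0.322 = 4.099.
Ki = [I]/(α − 1) = 17.5/3.099 = 5.65 µM.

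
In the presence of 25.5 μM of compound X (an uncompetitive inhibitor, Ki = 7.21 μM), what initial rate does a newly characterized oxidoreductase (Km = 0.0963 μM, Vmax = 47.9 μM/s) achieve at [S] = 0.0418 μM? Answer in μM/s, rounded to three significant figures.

With α = 1 + [I]/Ki = 1 + 25.5/7.21 = 4.537, the uncompetitive rate law is v = (Vmax/α)·[S] / (Km/α + [S]).
v = (47.9/4.537)×0.0418 / (0.0963/4.537 + 0.0418) = 0.4413/0.06303 = 7.00 μM/s.

7.00 μM/s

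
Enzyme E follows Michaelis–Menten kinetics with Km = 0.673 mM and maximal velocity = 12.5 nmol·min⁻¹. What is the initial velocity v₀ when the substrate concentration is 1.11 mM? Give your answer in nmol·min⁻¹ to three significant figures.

[S]/(Km+[S]) = 1.11/1.783 = 0.6225, the fractional saturation.
v = 0.6225 × Vmax = 0.6225 × 12.5 = 7.78 nmol·min⁻¹.

7.78 nmol·min⁻¹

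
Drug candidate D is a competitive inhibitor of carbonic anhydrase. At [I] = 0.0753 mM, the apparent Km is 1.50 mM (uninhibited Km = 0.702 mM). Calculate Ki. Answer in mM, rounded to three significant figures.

0.0662 mM

Competitive: Km,app = α·Km with α = 1 + [I]/Ki.
α = Km,app/Km = 1.50/0.702 = 2.137.
Since α = 1 + [I]/Ki, [I]/Ki = 2.137 − 1 = 1.137 and Ki = 0.0753/1.137 = 0.0662 mM.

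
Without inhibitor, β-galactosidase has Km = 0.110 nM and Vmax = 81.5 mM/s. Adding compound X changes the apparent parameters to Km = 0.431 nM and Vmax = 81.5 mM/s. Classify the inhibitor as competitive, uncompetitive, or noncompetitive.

competitive

Km increases (0.110 → 0.431 nM) while Vmax is unchanged — the hallmark of competitive inhibition.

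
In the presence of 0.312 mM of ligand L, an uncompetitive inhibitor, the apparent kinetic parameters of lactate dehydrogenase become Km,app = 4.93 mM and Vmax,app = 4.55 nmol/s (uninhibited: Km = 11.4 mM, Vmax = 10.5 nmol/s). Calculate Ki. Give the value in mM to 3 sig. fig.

0.239 mM

Uncompetitive: Vmax,app = Vmax/α (and Km,app = Km/α) with α = 1 + [I]/Ki.
α = Vmax/Vmax,app = 10.5/4.55 = 2.308.
Since α = 1 + [I]/Ki, [I]/Ki = 2.308 − 1 = 1.308 and Ki = 0.312/1.308 = 0.239 mM.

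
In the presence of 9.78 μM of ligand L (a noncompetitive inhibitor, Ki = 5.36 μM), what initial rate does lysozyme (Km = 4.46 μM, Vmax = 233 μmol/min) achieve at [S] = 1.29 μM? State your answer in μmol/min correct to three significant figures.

α = 1 + [I]/Ki = 1 + 9.78/5.36 = 2.825.
For a noncompetitive inhibitor, Vmax is reduced to Vmax/α while Km is unchanged: Km,app = 4.46 μM, Vmax,app = 82.5 μmol/min.
v = Vmax,app·[S]/(Km,app + [S]) = 82.5 × 1.29/(4.46 + 1.29) = 18.5 μmol/min.

18.5 μmol/min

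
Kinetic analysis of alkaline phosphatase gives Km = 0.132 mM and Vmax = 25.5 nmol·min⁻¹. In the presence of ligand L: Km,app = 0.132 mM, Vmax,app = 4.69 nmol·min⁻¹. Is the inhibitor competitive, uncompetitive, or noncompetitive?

noncompetitive

Vmax decreases (25.5 → 4.69 nmol·min⁻¹) while Km is unchanged — pure noncompetitive inhibition.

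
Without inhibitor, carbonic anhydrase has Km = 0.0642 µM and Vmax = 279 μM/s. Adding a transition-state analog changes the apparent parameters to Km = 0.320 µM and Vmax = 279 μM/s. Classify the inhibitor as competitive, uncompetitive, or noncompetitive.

Km increases (0.0642 → 0.320 µM) while Vmax is unchanged — the hallmark of competitive inhibition.

competitive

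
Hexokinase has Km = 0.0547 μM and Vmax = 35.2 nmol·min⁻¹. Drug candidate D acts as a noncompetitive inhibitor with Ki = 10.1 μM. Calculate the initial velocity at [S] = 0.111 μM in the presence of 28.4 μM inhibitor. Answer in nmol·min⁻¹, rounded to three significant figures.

6.19 nmol·min⁻¹

α = 1 + [I]/Ki = 1 + 28.4/10.1 = 3.812.
For a noncompetitive inhibitor, Vmax is reduced to Vmax/α while Km is unchanged: Km,app = 0.0547 μM, Vmax,app = 9.23 nmol·min⁻¹.
v = Vmax,app·[S]/(Km,app + [S]) = 9.23 × 0.111/(0.0547 + 0.111) = 6.19 nmol·min⁻¹.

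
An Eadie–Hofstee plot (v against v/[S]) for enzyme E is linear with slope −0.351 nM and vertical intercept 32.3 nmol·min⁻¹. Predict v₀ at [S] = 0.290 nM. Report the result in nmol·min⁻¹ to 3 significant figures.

In the Eadie–Hofstee form v = Vmax − Km·(v/[S]), the slope is −Km and the intercept is Vmax, so Km = 0.351 nM and Vmax = 32.3 nmol·min⁻¹.
v = 32.3 × 0.290/(0.351 + 0.290) = 14.6 nmol·min⁻¹.

14.6 nmol·min⁻¹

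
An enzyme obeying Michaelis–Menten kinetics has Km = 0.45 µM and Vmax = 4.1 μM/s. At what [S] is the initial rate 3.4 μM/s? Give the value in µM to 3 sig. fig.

The required fractional saturation is v/Vmax = 3.4/4.1 = 0.8293.
Then [S]/(Km+[S]) = 0.8293 ⇒ [S] = 0.45 × 0.8293/(1 − 0.8293) = 2.19 µM.

2.19 µM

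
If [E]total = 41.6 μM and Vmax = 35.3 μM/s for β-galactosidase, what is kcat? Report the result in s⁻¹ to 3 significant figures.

kcat = Vmax/[E]total = 35.3 μM/s / 41.6 μM = 0.849 s⁻¹.

0.849 s⁻¹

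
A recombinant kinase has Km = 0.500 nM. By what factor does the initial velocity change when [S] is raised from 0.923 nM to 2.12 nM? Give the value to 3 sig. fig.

1.25

Since Vmax cancels, v₂/v₁ = [S]₂(Km+[S]₁) / [S]₁(Km+[S]₂).
= 2.12×(0.500+0.923) / (0.923×(0.500+2.12)) = 3.017/2.418 = 1.25.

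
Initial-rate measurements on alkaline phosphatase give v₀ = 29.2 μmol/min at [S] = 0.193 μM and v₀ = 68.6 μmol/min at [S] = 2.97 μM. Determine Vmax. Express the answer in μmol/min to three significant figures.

In reciprocal form, 1/v = (Km/Vmax)·(1/[S]) + 1/Vmax. The two points give (1/[S], 1/v) = (5.181, 0.03425) and (0.3367, 0.01458).
Slope = (0.03425 − 0.01458)/(5.181 − 0.3367) = 0.004060; intercept = 0.03425 − 0.004060×5.181 = 0.01321.
Vmax = 1/intercept = 75.7 μmol/min; Km = slope × Vmax = 0.004060 × 75.7 = 0.307 μM.

75.7 μmol/min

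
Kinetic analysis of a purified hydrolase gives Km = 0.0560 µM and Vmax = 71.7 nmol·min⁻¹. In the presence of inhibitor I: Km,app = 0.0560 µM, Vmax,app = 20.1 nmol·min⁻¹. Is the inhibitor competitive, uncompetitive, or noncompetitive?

Vmax decreases (71.7 → 20.1 nmol·min⁻¹) while Km is unchanged — pure noncompetitive inhibition.

noncompetitive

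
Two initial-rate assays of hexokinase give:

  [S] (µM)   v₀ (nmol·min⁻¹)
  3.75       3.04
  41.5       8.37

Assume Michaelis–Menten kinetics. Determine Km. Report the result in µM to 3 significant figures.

8.75 µM

In reciprocal form, 1/v = (Km/Vmax)·(1/[S]) + 1/Vmax. The two points give (1/[S], 1/v) = (0.2667, 0.3289) and (0.02410, 0.1195).
Slope = (0.3289 − 0.1195)/(0.2667 − 0.02410) = 0.8636; intercept = 0.3289 − 0.8636×0.2667 = 0.09867.
Vmax = 1/intercept = 10.1 nmol·min⁻¹; Km = slope × Vmax = 0.8636 × 10.1 = 8.75 µM.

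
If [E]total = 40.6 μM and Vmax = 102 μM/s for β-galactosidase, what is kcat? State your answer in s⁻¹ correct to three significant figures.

kcat = Vmax/[E]total = 102 μM/s / 40.6 μM = 2.51 s⁻¹.

2.51 s⁻¹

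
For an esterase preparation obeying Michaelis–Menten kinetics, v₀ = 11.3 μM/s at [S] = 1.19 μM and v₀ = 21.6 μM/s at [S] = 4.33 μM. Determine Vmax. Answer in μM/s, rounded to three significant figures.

In reciprocal form, 1/v = (Km/Vmax)·(1/[S]) + 1/Vmax. The two points give (1/[S], 1/v) = (0.8403, 0.08850) and (0.2309, 0.04630).
Slope = (0.08850 − 0.04630)/(0.8403 − 0.2309) = 0.06925; intercept = 0.08850 − 0.06925×0.8403 = 0.03030.
Vmax = 1/intercept = 33.0 μM/s; Km = slope × Vmax = 0.06925 × 33.0 = 2.29 μM.

33.0 μM/s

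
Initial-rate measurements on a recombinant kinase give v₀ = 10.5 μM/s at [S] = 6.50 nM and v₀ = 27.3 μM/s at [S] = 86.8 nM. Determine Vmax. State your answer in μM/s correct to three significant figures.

From v = Vmax[S]/(Km+[S]), each point gives Vmax = v(Km+[S])/[S].
Equating: 10.5(Km+6.50)/6.50 = 27.3(Km+86.8)/86.8.
1.615·Km + 10.5 = 0.3145·Km + 27.3, so (1.615 − 0.3145)·Km = 27.3 − 10.5.
Km = 16.80/1.301 = 12.9 nM; then Vmax = 10.5(12.9+6.50)/6.50 = 31.4 μM/s.

31.4 μM/s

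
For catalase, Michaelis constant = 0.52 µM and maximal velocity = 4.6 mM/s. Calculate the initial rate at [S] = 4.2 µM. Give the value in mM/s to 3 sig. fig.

4.09 mM/s

[S]/(Km+[S]) = 4.2/4.720 = 0.8898, the fractional saturation.
v = 0.8898 × Vmax = 0.8898 × 4.6 = 4.09 mM/s.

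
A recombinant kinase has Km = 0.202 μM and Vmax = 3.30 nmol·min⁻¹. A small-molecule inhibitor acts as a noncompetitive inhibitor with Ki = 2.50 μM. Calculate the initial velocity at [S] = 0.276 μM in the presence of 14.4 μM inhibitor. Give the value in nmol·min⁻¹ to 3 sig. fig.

0.282 nmol·min⁻¹

With α = 1 + [I]/Ki = 1 + 14.4/2.50 = 6.760, the noncompetitive rate law is v = (Vmax/α)·[S] / (Km + [S]).
v = (3.30/6.760)×0.276 / (0.202 + 0.276) = 0.1347/0.4780 = 0.282 nmol·min⁻¹.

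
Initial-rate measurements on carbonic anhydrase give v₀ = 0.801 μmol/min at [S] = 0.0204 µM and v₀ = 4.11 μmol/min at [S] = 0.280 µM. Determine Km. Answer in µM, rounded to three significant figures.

In reciprocal form, 1/v = (Km/Vmax)·(1/[S]) + 1/Vmax. The two points give (1/[S], 1/v) = (49.02, 1.248) and (3.571, 0.2433).
Slope = (1.248 − 0.2433)/(49.02 − 3.571) = 0.02212; intercept = 1.248 − 0.02212×49.02 = 0.1643.
Vmax = 1/intercept = 6.09 μmol/min; Km = slope × Vmax = 0.02212 × 6.09 = 0.135 µM.

0.135 µM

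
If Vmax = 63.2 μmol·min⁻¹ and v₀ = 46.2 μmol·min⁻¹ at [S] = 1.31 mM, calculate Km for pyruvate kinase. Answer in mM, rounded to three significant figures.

v/Vmax = 46.2/63.2 = 0.7310 = [S]/(Km+[S]).
So Km + [S] = [S]/0.7310 = 1.792 mM, giving Km = 1.792 − 1.31 = 0.482 mM.

0.482 mM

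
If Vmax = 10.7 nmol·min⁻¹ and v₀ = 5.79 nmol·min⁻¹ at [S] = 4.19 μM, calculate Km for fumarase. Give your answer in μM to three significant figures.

From v = Vmax[S]/(Km+[S]), Km = [S](Vmax − v)/v.
Km = 4.19 × (10.7 − 5.79) / 5.79 = 20.57/5.79 = 3.55 μM.

3.55 μM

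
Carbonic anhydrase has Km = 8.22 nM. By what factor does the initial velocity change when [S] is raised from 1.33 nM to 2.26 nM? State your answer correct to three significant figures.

Since Vmax cancels, v₂/v₁ = [S]₂(Km+[S]₁) / [S]₁(Km+[S]₂).
= 2.26×(8.22+1.33) / (1.33×(8.22+2.26)) = 21.58/13.94 = 1.55.

1.55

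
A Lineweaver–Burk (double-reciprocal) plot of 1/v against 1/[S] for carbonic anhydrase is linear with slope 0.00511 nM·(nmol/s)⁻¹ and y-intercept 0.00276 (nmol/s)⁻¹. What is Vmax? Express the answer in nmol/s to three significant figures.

The y-intercept of a Lineweaver–Burk plot equals 1/Vmax, so Vmax = 1/0.00276 = 362 nmol/s.

362 nmol/s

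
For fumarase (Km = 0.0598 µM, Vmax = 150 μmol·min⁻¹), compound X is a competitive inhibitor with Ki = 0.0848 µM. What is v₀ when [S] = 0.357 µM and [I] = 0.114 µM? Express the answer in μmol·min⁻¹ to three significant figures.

α = 1 + [I]/Ki = 1 + 0.114/0.0848 = 2.344.
For a competitive inhibitor, Vmax is unchanged and the apparent Km becomes α·Km: Km,app = 0.140 µM, Vmax,app = 150 μmol·min⁻¹.
v = Vmax,app·[S]/(Km,app + [S]) = 150 × 0.357/(0.140 + 0.357) = 108 μmol·min⁻¹.

108 μmol·min⁻¹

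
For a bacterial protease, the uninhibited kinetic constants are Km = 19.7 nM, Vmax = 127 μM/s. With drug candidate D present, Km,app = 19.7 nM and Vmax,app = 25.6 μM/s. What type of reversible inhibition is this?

noncompetitive

Vmax decreases (127 → 25.6 μM/s) while Km is unchanged — pure noncompetitive inhibition.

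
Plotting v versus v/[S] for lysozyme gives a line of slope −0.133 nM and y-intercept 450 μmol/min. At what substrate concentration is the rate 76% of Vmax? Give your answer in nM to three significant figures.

The Eadie–Hofstee slope gives Km = 0.133 nM (slope = −Km).
v/Vmax = [S]/(Km+[S]) = 0.76 ⇒ [S] = Km·0.76/(1−0.76) = 0.133 × 3.167 = 0.421 nM.

0.421 nM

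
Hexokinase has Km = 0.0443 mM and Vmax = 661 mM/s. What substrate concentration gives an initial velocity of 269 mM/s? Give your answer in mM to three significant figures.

0.0304 mM

Rearranging v = Vmax[S]/(Km+[S]) gives [S] = Km·v/(Vmax − v).
[S] = 0.0443 × 269 / (661 − 269) = 11.92/392.0 = 0.0304 mM.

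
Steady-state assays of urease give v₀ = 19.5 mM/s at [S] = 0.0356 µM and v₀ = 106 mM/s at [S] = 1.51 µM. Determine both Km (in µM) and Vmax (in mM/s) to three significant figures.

Km = 0.181 µM; Vmax = 119 mM/s

In reciprocal form, 1/v = (Km/Vmax)·(1/[S]) + 1/Vmax. The two points give (1/[S], 1/v) = (28.09, 0.05128) and (0.6623, 0.009434).
Slope = (0.05128 − 0.009434)/(28.09 − 0.6623) = 0.001526; intercept = 0.05128 − 0.001526×28.09 = 0.008424.
Vmax = 1/intercept = 119 mM/s; Km = slope × Vmax = 0.001526 × 119 = 0.181 µM.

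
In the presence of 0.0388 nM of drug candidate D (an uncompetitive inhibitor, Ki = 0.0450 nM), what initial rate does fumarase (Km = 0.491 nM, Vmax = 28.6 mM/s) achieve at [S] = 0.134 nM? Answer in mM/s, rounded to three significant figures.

α = 1 + [I]/Ki = 1 + 0.0388/0.0450 = 1.862.
For an uncompetitive inhibitor, both parameters are divided by α, giving Vmax/α and Km/α: Km,app = 0.264 nM, Vmax,app = 15.4 mM/s.
v = Vmax,app·[S]/(Km,app + [S]) = 15.4 × 0.134/(0.264 + 0.134) = 5.18 mM/s.

5.18 mM/s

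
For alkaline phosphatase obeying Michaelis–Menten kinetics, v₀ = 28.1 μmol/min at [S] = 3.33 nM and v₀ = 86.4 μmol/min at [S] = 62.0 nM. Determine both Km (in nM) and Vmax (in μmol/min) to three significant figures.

In reciprocal form, 1/v = (Km/Vmax)·(1/[S]) + 1/Vmax. The two points give (1/[S], 1/v) = (0.3003, 0.03559) and (0.01613, 0.01157).
Slope = (0.03559 − 0.01157)/(0.3003 − 0.01613) = 0.08450; intercept = 0.03559 − 0.08450×0.3003 = 0.01021.
Vmax = 1/intercept = 97.9 μmol/min; Km = slope × Vmax = 0.08450 × 97.9 = 8.28 nM.

Km = 8.28 nM; Vmax = 97.9 μmol/min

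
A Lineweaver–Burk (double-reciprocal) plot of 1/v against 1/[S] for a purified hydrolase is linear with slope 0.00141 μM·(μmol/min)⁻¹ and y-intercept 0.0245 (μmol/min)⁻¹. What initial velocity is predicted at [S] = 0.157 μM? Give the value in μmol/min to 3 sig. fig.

29.9 μmol/min

The y-intercept is 1/Vmax, so Vmax = 1/0.0245 = 40.8 μmol/min.
The slope is Km/Vmax, so Km = 0.00141 × 40.8 = 0.0576 μM.
Then v = 40.8 × 0.157/(0.0576 + 0.157) = 29.9 μmol/min.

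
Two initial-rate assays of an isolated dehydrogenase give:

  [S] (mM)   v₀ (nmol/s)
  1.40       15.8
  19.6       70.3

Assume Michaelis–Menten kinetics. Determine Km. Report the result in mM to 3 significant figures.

From v = Vmax[S]/(Km+[S]), each point gives Vmax = v(Km+[S])/[S].
Equating: 15.8(Km+1.40)/1.40 = 70.3(Km+19.6)/19.6.
11.29·Km + 15.8 = 3.587·Km + 70.3, so (11.29 − 3.587)·Km = 70.3 − 15.8.
Km = 54.50/7.699 = 7.08 mM; then Vmax = 15.8(7.08+1.40)/1.40 = 95.7 nmol/s.

7.08 mM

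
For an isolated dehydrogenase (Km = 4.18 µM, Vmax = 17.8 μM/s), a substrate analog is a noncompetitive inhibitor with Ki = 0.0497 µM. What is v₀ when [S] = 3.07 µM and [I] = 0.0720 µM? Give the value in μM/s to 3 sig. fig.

α = 1 + [I]/Ki = 1 + 0.0720/0.0497 = 2.449.
For a noncompetitive inhibitor, Vmax is reduced to Vmax/α while Km is unchanged: Km,app = 4.18 µM, Vmax,app = 7.27 μM/s.
v = Vmax,app·[S]/(Km,app + [S]) = 7.27 × 3.07/(4.18 + 3.07) = 3.08 μM/s.

3.08 μM/s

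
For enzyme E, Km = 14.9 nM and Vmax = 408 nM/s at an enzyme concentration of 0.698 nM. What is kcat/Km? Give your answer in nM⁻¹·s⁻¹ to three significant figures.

kcat = Vmax/[E]total = 408/0.698 = 585 s⁻¹.
kcat/Km = 585/14.9 = 39.2 nM⁻¹·s⁻¹.

39.2 nM⁻¹·s⁻¹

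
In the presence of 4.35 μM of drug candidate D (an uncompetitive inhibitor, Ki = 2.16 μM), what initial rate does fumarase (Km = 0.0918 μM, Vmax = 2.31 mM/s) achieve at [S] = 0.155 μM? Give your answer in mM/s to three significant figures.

0.641 mM/s

α = 1 + [I]/Ki = 1 + 4.35/2.16 = 3.014.
For an uncompetitive inhibitor, both parameters are divided by α, giving Vmax/α and Km/α: Km,app = 0.0305 μM, Vmax,app = 0.766 mM/s.
v = Vmax,app·[S]/(Km,app + [S]) = 0.766 × 0.155/(0.0305 + 0.155) = 0.641 mM/s.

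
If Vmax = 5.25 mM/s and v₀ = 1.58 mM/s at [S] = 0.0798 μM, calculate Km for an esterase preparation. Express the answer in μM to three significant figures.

From v = Vmax[S]/(Km+[S]), Km = [S](Vmax − v)/v.
Km = 0.0798 × (5.25 − 1.58) / 1.58 = 0.2929/1.58 = 0.185 μM.

0.185 μM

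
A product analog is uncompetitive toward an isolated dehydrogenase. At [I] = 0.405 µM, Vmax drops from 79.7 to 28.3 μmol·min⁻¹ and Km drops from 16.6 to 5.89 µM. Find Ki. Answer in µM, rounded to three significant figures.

0.223 µM

Uncompetitive: Vmax,app = Vmax/α (and Km,app = Km/α) with α = 1 + [I]/Ki.
α = Vmax/Vmax,app = 79.7/28.3 = 2.816.
Since α = 1 + [I]/Ki, [I]/Ki = 2.816 − 1 = 1.816 and Ki = 0.405/1.816 = 0.223 µM.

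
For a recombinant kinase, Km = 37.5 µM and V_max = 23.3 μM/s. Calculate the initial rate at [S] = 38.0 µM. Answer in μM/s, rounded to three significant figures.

[S]/(Km+[S]) = 38.0/75.50 = 0.5033, the fractional saturation.
v = 0.5033 × Vmax = 0.5033 × 23.3 = 11.7 μM/s.

11.7 μM/s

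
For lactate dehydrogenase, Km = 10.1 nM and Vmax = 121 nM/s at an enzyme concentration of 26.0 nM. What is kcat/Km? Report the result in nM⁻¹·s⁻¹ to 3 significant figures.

0.461 nM⁻¹·s⁻¹

kcat = Vmax/[E]total = 121/26.0 = 4.65 s⁻¹.
kcat/Km = 4.65/10.1 = 0.461 nM⁻¹·s⁻¹.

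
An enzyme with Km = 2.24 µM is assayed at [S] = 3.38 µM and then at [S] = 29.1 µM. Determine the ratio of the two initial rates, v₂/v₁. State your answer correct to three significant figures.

1.54

Since Vmax cancels, v₂/v₁ = [S]₂(Km+[S]₁) / [S]₁(Km+[S]₂).
= 29.1×(2.24+3.38) / (3.38×(2.24+29.1)) = 163.5/105.9 = 1.54.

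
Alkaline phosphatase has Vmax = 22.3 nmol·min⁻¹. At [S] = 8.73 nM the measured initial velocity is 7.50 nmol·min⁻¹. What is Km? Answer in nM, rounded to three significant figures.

17.2 nM

v/Vmax = 7.50/22.3 = 0.3363 = [S]/(Km+[S]).
So Km + [S] = [S]/0.3363 = 25.96 nM, giving Km = 25.96 − 8.73 = 17.2 nM.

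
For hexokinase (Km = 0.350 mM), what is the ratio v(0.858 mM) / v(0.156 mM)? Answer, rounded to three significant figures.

2.30

Since Vmax cancels, v₂/v₁ = [S]₂(Km+[S]₁) / [S]₁(Km+[S]₂).
= 0.858×(0.350+0.156) / (0.156×(0.350+0.858)) = 0.4341/0.1884 = 2.30.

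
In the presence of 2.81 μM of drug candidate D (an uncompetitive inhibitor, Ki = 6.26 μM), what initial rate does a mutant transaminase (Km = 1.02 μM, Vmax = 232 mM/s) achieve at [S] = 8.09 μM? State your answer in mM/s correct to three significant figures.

147 mM/s

With α = 1 + [I]/Ki = 1 + 2.81/6.26 = 1.449, the uncompetitive rate law is v = (Vmax/α)·[S] / (Km/α + [S]).
v = (232/1.449)×8.09 / (1.02/1.449 + 8.09) = 1295/8.794 = 147 mM/s.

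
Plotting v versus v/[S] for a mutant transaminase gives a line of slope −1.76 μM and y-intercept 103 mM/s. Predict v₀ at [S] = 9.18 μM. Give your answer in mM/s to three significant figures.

86.4 mM/s

In the Eadie–Hofstee form v = Vmax − Km·(v/[S]), the slope is −Km and the intercept is Vmax, so Km = 1.76 μM and Vmax = 103 mM/s.
v = 103 × 9.18/(1.76 + 9.18) = 86.4 mM/s.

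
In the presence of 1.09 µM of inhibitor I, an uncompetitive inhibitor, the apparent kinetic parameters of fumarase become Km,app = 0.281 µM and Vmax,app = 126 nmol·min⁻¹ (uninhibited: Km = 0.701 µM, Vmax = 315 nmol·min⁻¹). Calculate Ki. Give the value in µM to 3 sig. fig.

0.727 µM

Uncompetitive: Vmax,app = Vmax/α (and Km,app = Km/α) with α = 1 + [I]/Ki.
α = Vmax/Vmax,app = 315/126 = 2.500.
Ki = [I]/(α − 1) = 1.09/1.500 = 0.727 µM.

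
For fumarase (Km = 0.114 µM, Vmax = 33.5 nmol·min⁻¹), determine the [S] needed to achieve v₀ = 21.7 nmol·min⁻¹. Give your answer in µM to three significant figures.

The required fractional saturation is v/Vmax = 21.7/33.5 = 0.6478.
Then [S]/(Km+[S]) = 0.6478 ⇒ [S] = 0.114 × 0.6478/(1 − 0.6478) = 0.210 µM.

0.210 µM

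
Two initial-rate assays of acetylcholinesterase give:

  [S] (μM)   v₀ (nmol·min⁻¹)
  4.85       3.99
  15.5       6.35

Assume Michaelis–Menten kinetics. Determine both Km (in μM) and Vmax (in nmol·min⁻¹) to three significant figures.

In reciprocal form, 1/v = (Km/Vmax)·(1/[S]) + 1/Vmax. The two points give (1/[S], 1/v) = (0.2062, 0.2506) and (0.06452, 0.1575).
Slope = (0.2506 − 0.1575)/(0.2062 − 0.06452) = 0.6575; intercept = 0.2506 − 0.6575×0.2062 = 0.1151.
Vmax = 1/intercept = 8.69 nmol·min⁻¹; Km = slope × Vmax = 0.6575 × 8.69 = 5.71 μM.

Km = 5.71 μM; Vmax = 8.69 nmol·min⁻¹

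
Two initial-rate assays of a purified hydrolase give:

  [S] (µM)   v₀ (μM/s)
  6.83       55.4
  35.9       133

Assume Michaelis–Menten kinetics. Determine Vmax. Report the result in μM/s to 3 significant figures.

From v = Vmax[S]/(Km+[S]), each point gives Vmax = v(Km+[S])/[S].
Equating: 55.4(Km+6.83)/6.83 = 133(Km+35.9)/35.9.
8.111·Km + 55.4 = 3.705·Km + 133, so (8.111 − 3.705)·Km = 133 − 55.4.
Km = 77.60/4.407 = 17.6 µM; then Vmax = 55.4(17.6+6.83)/6.83 = 198 μM/s.

198 μM/s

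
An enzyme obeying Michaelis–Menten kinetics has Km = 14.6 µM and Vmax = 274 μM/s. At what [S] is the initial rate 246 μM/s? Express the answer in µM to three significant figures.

Rearranging v = Vmax[S]/(Km+[S]) gives [S] = Km·v/(Vmax − v).
[S] = 14.6 × 246 / (274 − 246) = 3592/28.00 = 128 µM.

128 µM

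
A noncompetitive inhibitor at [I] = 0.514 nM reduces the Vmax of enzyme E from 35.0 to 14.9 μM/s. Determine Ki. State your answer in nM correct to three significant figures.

0.381 nM

Noncompetitive: Vmax,app = Vmax/α with α = 1 + [I]/Ki.
α = Vmax/Vmax,app = 35.0/14.9 = 2.349.
Ki = [I]/(α − 1) = 0.514/1.349 = 0.381 nM.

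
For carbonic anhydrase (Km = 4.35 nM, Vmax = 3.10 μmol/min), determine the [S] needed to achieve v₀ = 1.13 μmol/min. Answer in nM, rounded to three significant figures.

Rearranging v = Vmax[S]/(Km+[S]) gives [S] = Km·v/(Vmax − v).
[S] = 4.35 × 1.13 / (3.10 − 1.13) = 4.915/1.970 = 2.50 nM.

2.50 nM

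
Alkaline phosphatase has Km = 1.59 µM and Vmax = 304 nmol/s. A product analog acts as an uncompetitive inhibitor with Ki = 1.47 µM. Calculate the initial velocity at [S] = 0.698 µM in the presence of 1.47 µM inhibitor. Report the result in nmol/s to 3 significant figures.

71.1 nmol/s

α = 1 + [I]/Ki = 1 + 1.47/1.47 = 2.000.
For an uncompetitive inhibitor, both parameters are divided by α, giving Vmax/α and Km/α: Km,app = 0.795 µM, Vmax,app = 152 nmol/s.
v = Vmax,app·[S]/(Km,app + [S]) = 152 × 0.698/(0.795 + 0.698) = 71.1 nmol/s.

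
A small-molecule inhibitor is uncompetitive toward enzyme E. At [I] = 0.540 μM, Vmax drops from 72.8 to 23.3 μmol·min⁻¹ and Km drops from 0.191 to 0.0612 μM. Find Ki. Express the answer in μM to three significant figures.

0.254 μM

Uncompetitive: Vmax,app = Vmax/α (and Km,app = Km/α) with α = 1 + [I]/Ki.
α = Vmax/Vmax,app = 72.8/23.3 = 3.124.
Since α = 1 + [I]/Ki, [I]/Ki = 3.124 − 1 = 2.124 and Ki = 0.540/2.124 = 0.254 μM.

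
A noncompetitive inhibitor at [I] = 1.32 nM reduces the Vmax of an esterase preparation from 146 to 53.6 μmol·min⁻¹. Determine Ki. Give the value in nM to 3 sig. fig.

Noncompetitive: Vmax,app = Vmax/α with α = 1 + [I]/Ki.
α = Vmax/Vmax,app = 146/53.6 = 2.724.
Ki = [I]/(α − 1) = 1.32/1.724 = 0.766 nM.

0.766 nM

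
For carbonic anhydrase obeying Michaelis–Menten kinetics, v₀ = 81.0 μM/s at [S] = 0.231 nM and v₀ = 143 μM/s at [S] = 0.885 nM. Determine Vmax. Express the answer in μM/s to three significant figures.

196 μM/s

In reciprocal form, 1/v = (Km/Vmax)·(1/[S]) + 1/Vmax. The two points give (1/[S], 1/v) = (4.329, 0.01235) and (1.130, 0.006993).
Slope = (0.01235 − 0.006993)/(4.329 − 1.130) = 0.001673; intercept = 0.01235 − 0.001673×4.329 = 0.005102.
Vmax = 1/intercept = 196 μM/s; Km = slope × Vmax = 0.001673 × 196 = 0.328 nM.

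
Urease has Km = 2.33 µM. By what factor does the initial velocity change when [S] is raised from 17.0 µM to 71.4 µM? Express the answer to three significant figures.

1.10

Since Vmax cancels, v₂/v₁ = [S]₂(Km+[S]₁) / [S]₁(Km+[S]₂).
= 71.4×(2.33+17.0) / (17.0×(2.33+71.4)) = 1380/1253 = 1.10.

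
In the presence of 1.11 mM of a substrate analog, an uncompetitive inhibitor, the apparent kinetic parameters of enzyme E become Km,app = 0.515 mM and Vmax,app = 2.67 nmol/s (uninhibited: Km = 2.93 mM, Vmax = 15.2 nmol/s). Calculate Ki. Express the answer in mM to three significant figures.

0.237 mM

Uncompetitive: Vmax,app = Vmax/α (and Km,app = Km/α) with α = 1 + [I]/Ki.
α = Vmax/Vmax,app = 15.2/2.67 = 5.693.
Ki = [I]/(α − 1) = 1.11/4.693 = 0.237 mM.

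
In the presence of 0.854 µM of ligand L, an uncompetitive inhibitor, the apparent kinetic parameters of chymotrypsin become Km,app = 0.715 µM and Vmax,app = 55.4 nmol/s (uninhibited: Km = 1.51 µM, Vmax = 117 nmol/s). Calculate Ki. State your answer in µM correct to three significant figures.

0.768 µM

Uncompetitive: Vmax,app = Vmax/α (and Km,app = Km/α) with α = 1 + [I]/Ki.
α = Vmax/Vmax,app = 117/55.4 = 2.112.
Ki = [I]/(α − 1) = 0.854/1.112 = 0.768 µM.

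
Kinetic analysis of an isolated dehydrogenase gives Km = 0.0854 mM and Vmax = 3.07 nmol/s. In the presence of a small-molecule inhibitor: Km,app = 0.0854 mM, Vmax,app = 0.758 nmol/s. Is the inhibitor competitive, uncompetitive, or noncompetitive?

noncompetitive

Vmax decreases (3.07 → 0.758 nmol/s) while Km is unchanged — pure noncompetitive inhibition.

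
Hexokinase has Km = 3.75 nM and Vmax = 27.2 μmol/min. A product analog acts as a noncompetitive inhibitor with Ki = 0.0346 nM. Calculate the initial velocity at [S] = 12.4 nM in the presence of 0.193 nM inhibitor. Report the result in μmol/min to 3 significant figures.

3.17 μmol/min

With α = 1 + [I]/Ki = 1 + 0.193/0.0346 = 6.578, the noncompetitive rate law is v = (Vmax/α)·[S] / (Km + [S]).
v = (27.2/6.578)×12.4 / (3.75 + 12.4) = 51.27/16.15 = 3.17 μmol/min.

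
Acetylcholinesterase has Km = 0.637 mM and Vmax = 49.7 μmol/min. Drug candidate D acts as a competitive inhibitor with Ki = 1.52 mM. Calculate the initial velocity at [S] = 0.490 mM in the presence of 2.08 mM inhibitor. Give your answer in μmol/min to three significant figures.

With α = 1 + [I]/Ki = 1 + 2.08/1.52 = 2.368, the competitive rate law is v = Vmax[S] / (αKm + [S]).
v = 49.7×0.490 / (2.368×0.637 + 0.490) = 24.35/1.999 = 12.2 μmol/min.

12.2 μmol/min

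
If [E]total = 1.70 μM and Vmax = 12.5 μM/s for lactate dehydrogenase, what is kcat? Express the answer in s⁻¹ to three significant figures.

kcat = Vmax/[E]total = 12.5 μM/s / 1.70 μM = 7.35 s⁻¹.

7.35 s⁻¹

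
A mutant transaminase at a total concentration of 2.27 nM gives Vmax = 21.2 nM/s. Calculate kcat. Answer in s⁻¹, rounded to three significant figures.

9.34 s⁻¹

kcat = Vmax/[E]total = 21.2 nM/s / 2.27 nM = 9.34 s⁻¹.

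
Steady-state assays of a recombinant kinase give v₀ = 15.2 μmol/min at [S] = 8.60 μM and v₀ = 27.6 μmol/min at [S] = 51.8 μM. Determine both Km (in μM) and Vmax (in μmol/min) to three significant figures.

Km = 10.0 μM; Vmax = 33.0 μmol/min

From v = Vmax[S]/(Km+[S]), each point gives Vmax = v(Km+[S])/[S].
Equating: 15.2(Km+8.60)/8.60 = 27.6(Km+51.8)/51.8.
1.767·Km + 15.2 = 0.5328·Km + 27.6, so (1.767 − 0.5328)·Km = 27.6 − 15.2.
Km = 12.40/1.235 = 10.0 μM; then Vmax = 15.2(10.0+8.60)/8.60 = 33.0 μmol/min.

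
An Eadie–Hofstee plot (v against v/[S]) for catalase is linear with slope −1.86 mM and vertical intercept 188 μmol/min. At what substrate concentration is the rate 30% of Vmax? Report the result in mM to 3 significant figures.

0.797 mM

The Eadie–Hofstee slope gives Km = 1.86 mM (slope = −Km).
v/Vmax = [S]/(Km+[S]) = 0.3 ⇒ [S] = Km·0.3/(1−0.3) = 1.86 × 0.4286 = 0.797 mM.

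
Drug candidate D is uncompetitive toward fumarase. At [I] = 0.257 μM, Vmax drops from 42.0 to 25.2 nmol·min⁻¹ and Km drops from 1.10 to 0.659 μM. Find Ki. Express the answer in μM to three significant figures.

Uncompetitive: Vmax,app = Vmax/α (and Km,app = Km/α) with α = 1 + [I]/Ki.
α = Vmax/Vmax,app = 42.0/25.2 = 1.667.
Ki = [I]/(α − 1) = 0.257/0.6667 = 0.385 μM.

0.385 μM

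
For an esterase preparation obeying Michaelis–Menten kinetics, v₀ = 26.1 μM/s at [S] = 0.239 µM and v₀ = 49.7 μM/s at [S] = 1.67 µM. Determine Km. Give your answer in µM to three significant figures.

0.297 µM

From v = Vmax[S]/(Km+[S]), each point gives Vmax = v(Km+[S])/[S].
Equating: 26.1(Km+0.239)/0.239 = 49.7(Km+1.67)/1.67.
109.2·Km + 26.1 = 29.76·Km + 49.7, so (109.2 − 29.76)·Km = 49.7 − 26.1.
Km = 23.60/79.44 = 0.297 µM; then Vmax = 26.1(0.297+0.239)/0.239 = 58.5 μM/s.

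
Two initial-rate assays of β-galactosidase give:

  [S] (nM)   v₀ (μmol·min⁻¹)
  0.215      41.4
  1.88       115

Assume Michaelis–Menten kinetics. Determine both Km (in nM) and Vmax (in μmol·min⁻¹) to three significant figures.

In reciprocal form, 1/v = (Km/Vmax)·(1/[S]) + 1/Vmax. The two points give (1/[S], 1/v) = (4.651, 0.02415) and (0.5319, 0.008696).
Slope = (0.02415 − 0.008696)/(4.651 − 0.5319) = 0.003753; intercept = 0.02415 − 0.003753×4.651 = 0.006699.
Vmax = 1/intercept = 149 μmol·min⁻¹; Km = slope × Vmax = 0.003753 × 149 = 0.560 nM.

Km = 0.560 nM; Vmax = 149 μmol·min⁻¹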